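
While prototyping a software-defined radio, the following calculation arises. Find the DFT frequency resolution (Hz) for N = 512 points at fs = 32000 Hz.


DFT frequency resolution:
df = fs / N
   = 32000 / 512
   = 62.5 Hz

62.5 Hz


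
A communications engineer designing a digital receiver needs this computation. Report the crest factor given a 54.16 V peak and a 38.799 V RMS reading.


Crest factor is the ratio of peak to RMS:
CF = V_peak / V_rms
   = 54.16 / 38.799
   = 1.3959

1.3959


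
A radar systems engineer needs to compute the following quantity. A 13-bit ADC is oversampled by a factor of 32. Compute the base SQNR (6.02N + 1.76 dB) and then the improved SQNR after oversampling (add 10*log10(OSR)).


Step 1 — baseline SQNR at Nyquist:
SQNR_base = 6.02*N + 1.76
          = 6.02*13 + 1.76
          = 80.02 dB

Step 2 — oversampling processing gain:
G = 10*log10(OSR) = 10*log10(32) = 15.05 dB

Step 3 — total:
SQNR_total = 80.02 + 15.05 = 95.07 dB

Base SQNR = 80.02 dB; oversampled SQNR = 95.07 dB


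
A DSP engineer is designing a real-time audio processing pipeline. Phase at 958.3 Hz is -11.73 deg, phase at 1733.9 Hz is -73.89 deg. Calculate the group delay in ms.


Group delay from phase difference:
tau = -d(phi)/d(omega)
d(phi) = -62.16 deg = -1.084897 rad
d(omega) = 2*pi*(1733.9 - 958.3) = 4873.2385 rad/s
tau = -(-1.084897) / 4873.2385
    = 0.2226 ms

0.2226 ms


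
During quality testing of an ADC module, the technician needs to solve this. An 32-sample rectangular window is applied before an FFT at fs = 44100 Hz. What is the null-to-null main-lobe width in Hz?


Main lobe width for a rectangular window:
Width = 2 * fs / N
      = 2 * 44100 / 32
      = 88200 / 32
      = 2756.25 Hz

2756.25 Hz


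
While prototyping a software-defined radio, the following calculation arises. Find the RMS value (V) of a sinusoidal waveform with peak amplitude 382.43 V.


RMS voltage for a sinusoidal waveform:
V_rms = V_peak / sqrt(2)
      = 382.43 / 1.414214
      = 270.419 V

270.419 V


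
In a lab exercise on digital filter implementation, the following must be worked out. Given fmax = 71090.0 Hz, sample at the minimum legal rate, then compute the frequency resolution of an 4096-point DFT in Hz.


Step 1 — Nyquist sampling rate:
fs = 2 * fmax = 2 * 71090.0 = 142180.0 Hz

Step 2 — DFT bin spacing:
df = fs / N = 142180.0 / 4096 = 34.7119 Hz

34.7119 Hz


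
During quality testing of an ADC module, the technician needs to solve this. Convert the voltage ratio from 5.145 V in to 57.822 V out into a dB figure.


Voltage gain in dB:
G = 20 * log10(Vout / Vin)
  = 20 * log10(57.822 / 5.145)
  = 20 * log10(11.238484)
  = 20 * 1.050708
  = 21.01 dB

21.01 dB


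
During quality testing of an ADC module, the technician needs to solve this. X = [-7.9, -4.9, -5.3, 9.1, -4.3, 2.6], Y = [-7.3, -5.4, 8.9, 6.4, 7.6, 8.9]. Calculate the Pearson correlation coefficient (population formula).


Pearson correlation coefficient (population):
r = cov(X,Y) / (std(X) * std(Y))
Mean X = -1.7833, Mean Y = 3.1833
Cov(X,Y) = 19.953611
Std(X) = 5.823635, Std(Y) = 6.816504
r = 0.5027

0.5027


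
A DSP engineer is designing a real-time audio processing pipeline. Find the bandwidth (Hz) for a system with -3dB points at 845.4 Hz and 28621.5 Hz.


Bandwidth is the difference of -3dB frequencies:
BW = f_high - f_low
   = 28621.5 - 845.4
   = 27776.1 Hz

27776.1 Hz


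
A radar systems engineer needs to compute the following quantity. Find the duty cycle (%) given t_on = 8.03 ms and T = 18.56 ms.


Duty cycle as a percentage:
DC = (t_on / T) * 100
   = (8.03 / 18.56) * 100
   = 0.432651 * 100
   = 43.27 %

43.27 %


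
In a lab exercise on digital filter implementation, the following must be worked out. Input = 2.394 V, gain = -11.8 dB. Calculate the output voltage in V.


Output voltage from dB gain:
V_out = V_in * 10^(gain_dB / 20)
      = 2.394 * 10^(-11.8 / 20)
      = 2.394 * 0.25704
      = 0.6154 V

0.6154 V


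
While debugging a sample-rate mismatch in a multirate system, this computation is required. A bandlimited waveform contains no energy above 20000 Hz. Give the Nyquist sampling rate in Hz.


The Nyquist rate is twice the maximum frequency component.
fs_min = 2 * fmax
      = 2 * 20000
      = 40000 Hz

40000


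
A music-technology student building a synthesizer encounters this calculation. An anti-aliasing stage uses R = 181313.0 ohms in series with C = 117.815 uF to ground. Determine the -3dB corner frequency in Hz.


Cutoff frequency of a first-order RC filter:
fc = 1 / (2 * pi * R * C)
C = 117.815 uF = 0.000117815 F
fc = 1 / (2 * pi * 181313.0 * 0.000117815)
   = 1 / 134.21757866902
   = 0.007451 Hz

0.007451 Hz


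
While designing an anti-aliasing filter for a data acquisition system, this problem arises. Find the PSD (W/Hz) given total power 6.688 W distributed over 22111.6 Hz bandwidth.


Power spectral density:
PSD = P / BW
    = 6.688 / 22111.6
    = 0.00030247 W/Hz

0.00030247 W/Hz


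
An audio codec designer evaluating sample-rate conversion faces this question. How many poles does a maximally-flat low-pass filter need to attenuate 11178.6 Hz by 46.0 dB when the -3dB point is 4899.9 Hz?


Butterworth filter order formula:
n = log10(10^(A/10) - 1) / (2 * log10(f_stop/f_pass))
10^(46.0/10) - 1 = 39809.7171
f_stop/f_pass = 11178.6 / 4899.9 = 2.2814
n = 6.421 -> ceil = 7

7


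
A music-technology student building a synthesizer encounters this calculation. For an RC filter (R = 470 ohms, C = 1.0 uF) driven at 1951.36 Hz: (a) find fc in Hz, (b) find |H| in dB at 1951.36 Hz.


Step 1 — cutoff frequency:
fc = 1 / (2*pi*R*C)
C = 1.0 uF = 1e-06 F
fc = 1 / (2*pi*470*1e-06)
   = 338.628 Hz

Step 2 — magnitude at f = 1951.36 Hz:
|H(f)| = 1 / sqrt(1 + (f/fc)^2)
f/fc = 1951.36 / 338.628 = 5.762548
|H| = 1 / sqrt(1 + 33.206959) = 0.170979
|H|_dB = 20*log10(0.170979) = -15.34 dB

fc = 338.628 Hz; |H(1951.36 Hz)| = -15.34 dB


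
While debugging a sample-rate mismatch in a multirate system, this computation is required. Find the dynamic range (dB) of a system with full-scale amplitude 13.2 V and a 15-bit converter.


Dynamic range from full-scale to LSB:
V_min = V_max / 2^bits = 13.2 / 2^15
DR = 20 * log10(V_max / V_min)
   = 20 * log10(2^15)
   = 20 * 15 * log10(2)
   = 90.31 dB

90.31 dB


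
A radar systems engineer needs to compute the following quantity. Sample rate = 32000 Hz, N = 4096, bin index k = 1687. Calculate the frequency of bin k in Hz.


Frequency of DFT bin k:
f_k = k * fs / N
    = 1687 * 32000 / 4096
    = 53984000 / 4096
    = 13179.688 Hz

13179.688 Hz


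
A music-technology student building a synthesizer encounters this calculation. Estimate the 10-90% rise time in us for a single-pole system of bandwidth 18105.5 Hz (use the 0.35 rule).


Rise time from bandwidth relationship:
tr = 0.35 / BW
   = 0.35 / 18105.5
   = 1.933114247e-05 s
   = 19.3311 us

19.3311 us


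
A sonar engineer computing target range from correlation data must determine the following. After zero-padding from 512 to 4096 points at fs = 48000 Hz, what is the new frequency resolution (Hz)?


Frequency resolution after zero-padding:
N_padded = 512 * 8 = 4096
df = fs / N_padded
   = 48000 / 4096
   = 11.7188 Hz

11.7188 Hz


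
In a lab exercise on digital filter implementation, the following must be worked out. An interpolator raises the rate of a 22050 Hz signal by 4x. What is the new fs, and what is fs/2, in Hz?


Step 1 — output sample rate after interpolation by L:
fs_out = L * fs_in = 4 * 22050 = 88200 Hz

Step 2 — Nyquist frequency of the output stream:
f_Nyq = fs_out / 2 = 88200 / 2 = 44100.0 Hz

fs_out = 88200 Hz; f_Nyquist = 44100.0 Hz


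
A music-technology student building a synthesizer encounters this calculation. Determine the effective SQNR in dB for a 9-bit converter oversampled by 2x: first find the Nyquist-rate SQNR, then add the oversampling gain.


Step 1 — baseline SQNR at Nyquist:
SQNR_base = 6.02*N + 1.76
          = 6.02*9 + 1.76
          = 55.94 dB

Step 2 — oversampling processing gain:
G = 10*log10(OSR) = 10*log10(2) = 3.01 dB

Step 3 — total:
SQNR_total = 55.94 + 3.01 = 58.95 dB

Base SQNR = 55.94 dB; oversampled SQNR = 58.95 dB


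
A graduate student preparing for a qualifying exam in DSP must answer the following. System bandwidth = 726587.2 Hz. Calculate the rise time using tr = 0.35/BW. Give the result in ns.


Rise time from bandwidth relationship:
tr = 0.35 / BW
   = 0.35 / 726587.2
   = 4.817040542e-07 s
   = 481.7041 ns

481.7041 ns


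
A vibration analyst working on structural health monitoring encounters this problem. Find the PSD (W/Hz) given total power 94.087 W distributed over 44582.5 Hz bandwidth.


Power spectral density:
PSD = P / BW
    = 94.087 / 44582.5
    = 0.0021104 W/Hz

0.0021104 W/Hz


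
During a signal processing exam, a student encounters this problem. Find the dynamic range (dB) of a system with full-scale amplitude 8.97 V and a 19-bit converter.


Dynamic range from full-scale to LSB:
V_min = V_max / 2^bits = 8.97 / 2^19
DR = 20 * log10(V_max / V_min)
   = 20 * log10(2^19)
   = 20 * 19 * log10(2)
   = 114.39 dB

114.39 dB


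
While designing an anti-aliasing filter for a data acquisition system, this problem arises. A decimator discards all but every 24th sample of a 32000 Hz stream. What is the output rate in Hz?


Decimation reduces the sample rate:
fs_out = fs_in / M
       = 32000 / 24
       = 1333.3333 Hz

1333.3333 Hz


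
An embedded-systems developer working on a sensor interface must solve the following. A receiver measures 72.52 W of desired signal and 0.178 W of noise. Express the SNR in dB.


SNR in decibels:
SNR = 10 * log10(Ps / Pn)
    = 10 * log10(72.52 / 0.178)
    = 10 * log10(407.4157)
    = 10 * 2.61
    = 26.1 dB

26.1 dB


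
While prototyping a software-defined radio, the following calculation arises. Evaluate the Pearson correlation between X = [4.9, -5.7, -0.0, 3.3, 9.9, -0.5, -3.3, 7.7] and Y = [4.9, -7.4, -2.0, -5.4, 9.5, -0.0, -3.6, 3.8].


Pearson correlation coefficient (population):
r = cov(X,Y) / (std(X) * std(Y))
Mean X = 2.0375, Mean Y = -0.025
Cov(X,Y) = 22.995938
Std(X) = 5.032628, Std(Y) = 5.356946
r = 0.853

0.853


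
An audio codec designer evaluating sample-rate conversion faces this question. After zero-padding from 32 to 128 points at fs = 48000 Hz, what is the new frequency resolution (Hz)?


Frequency resolution after zero-padding:
N_padded = 32 * 4 = 128
df = fs / N_padded
   = 48000 / 128
   = 375.0 Hz

375.0 Hz


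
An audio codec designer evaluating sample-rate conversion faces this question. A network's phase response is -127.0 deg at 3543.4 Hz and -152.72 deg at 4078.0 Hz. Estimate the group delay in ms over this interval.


Group delay from phase difference:
tau = -d(phi)/d(omega)
d(phi) = -25.72 deg = -0.448899 rad
d(omega) = 2*pi*(4078.0 - 3543.4) = 3358.9909 rad/s
tau = -(-0.448899) / 3358.9909
    = 0.1336 ms

0.1336 ms


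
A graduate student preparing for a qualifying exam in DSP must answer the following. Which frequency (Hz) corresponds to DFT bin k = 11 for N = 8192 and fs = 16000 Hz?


Frequency of DFT bin k:
f_k = k * fs / N
    = 11 * 16000 / 8192
    = 176000 / 8192
    = 21.484 Hz

21.484 Hz


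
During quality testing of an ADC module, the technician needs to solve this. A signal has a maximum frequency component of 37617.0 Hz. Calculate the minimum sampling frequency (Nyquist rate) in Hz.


The Nyquist rate is twice the maximum frequency component.
fs_min = 2 * fmax
      = 2 * 37617.0
      = 75234.0 Hz

75234.0


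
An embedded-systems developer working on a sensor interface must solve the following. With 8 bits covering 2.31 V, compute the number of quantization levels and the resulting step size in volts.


Step 1 — number of quantization levels:
L = 2^N = 2^8 = 256

Step 2 — LSB step size:
delta = Vfs / L
      = 2.31 / 256
      = 0.00902344 V

Levels = 256; step size = 0.00902344 V


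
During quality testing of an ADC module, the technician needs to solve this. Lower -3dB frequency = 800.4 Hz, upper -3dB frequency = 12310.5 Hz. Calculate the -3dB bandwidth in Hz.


Bandwidth is the difference of -3dB frequencies:
BW = f_high - f_low
   = 12310.5 - 800.4
   = 11510.1 Hz

11510.1 Hz


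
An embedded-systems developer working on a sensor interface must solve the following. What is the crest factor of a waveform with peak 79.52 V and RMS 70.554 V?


Crest factor is the ratio of peak to RMS:
CF = V_peak / V_rms
   = 79.52 / 70.554
   = 1.1271

1.1271


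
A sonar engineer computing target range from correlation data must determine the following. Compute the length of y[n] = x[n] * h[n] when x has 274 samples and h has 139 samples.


Linear convolution output length:
L = N + M - 1
  = 274 + 139 - 1
  = 412 samples

412


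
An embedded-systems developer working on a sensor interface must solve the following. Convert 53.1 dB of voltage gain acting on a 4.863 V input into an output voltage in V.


Output voltage from dB gain:
V_out = V_in * 10^(gain_dB / 20)
      = 4.863 * 10^(53.1 / 20)
      = 4.863 * 451.855944
      = 2197.3755 V

2197.3755 V


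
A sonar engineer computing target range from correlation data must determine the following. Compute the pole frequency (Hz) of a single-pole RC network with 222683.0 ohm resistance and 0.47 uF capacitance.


Cutoff frequency of a first-order RC filter:
fc = 1 / (2 * pi * R * C)
C = 0.47 uF = 4.7e-07 F
fc = 1 / (2 * pi * 222683.0 * 4.7e-07)
   = 1 / 0.65760452026658
   = 1.520671 Hz

1.520671 Hz


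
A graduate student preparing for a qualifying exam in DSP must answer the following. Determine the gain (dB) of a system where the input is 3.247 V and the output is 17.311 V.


Voltage gain in dB:
G = 20 * log10(Vout / Vin)
  = 20 * log10(17.311 / 3.247)
  = 20 * log10(5.331383)
  = 20 * 0.72684
  = 14.54 dB

14.54 dB


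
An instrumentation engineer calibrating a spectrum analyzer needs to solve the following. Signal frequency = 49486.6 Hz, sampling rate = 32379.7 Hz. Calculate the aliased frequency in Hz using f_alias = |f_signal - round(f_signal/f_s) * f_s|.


Compute the nearest integer multiple of fs to the signal:
n = round(49486.6 / 32379.7) = 2
f_alias = |49486.6 - 2 * 32379.7|
        = |49486.6 - 64759.4|
        = 15272.8 Hz

15272.8


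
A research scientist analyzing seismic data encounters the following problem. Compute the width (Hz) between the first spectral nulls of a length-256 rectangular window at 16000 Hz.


Main lobe width for a rectangular window:
Width = 2 * fs / N
      = 2 * 16000 / 256
      = 32000 / 256
      = 125.0 Hz

125.0 Hz


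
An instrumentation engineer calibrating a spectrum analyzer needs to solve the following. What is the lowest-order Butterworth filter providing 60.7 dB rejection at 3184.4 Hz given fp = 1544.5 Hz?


Butterworth filter order formula:
n = log10(10^(A/10) - 1) / (2 * log10(f_stop/f_pass))
10^(60.7/10) - 1 = 1174896.5549
f_stop/f_pass = 3184.4 / 1544.5 = 2.0618
n = 9.6582 -> ceil = 10

10


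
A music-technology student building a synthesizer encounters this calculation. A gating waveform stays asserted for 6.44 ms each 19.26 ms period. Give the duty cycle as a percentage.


Duty cycle as a percentage:
DC = (t_on / T) * 100
   = (6.44 / 19.26) * 100
   = 0.334372 * 100
   = 33.44 %

33.44 %


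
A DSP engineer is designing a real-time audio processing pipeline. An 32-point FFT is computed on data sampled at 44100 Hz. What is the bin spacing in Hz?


DFT frequency resolution:
df = fs / N
   = 44100 / 32
   = 1378.125 Hz

1378.125 Hz


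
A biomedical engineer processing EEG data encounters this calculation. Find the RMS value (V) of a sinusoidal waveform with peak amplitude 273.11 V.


RMS voltage for a sinusoidal waveform:
V_rms = V_peak / sqrt(2)
      = 273.11 / 1.414214
      = 193.118 V

193.118 V


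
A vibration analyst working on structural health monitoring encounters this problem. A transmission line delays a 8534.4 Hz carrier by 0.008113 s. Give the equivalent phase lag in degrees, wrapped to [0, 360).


Phase shift from frequency and time delay:
phi = 360 * f * t_delay
    = 360 * 8534.4 * 0.008113
    = 24926.25 degrees
    mod 360 = 86.25 degrees

86.25 degrees


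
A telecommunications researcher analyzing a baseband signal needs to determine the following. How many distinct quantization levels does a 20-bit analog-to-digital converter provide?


Number of quantization levels = 2^N
= 2^20
= 1048576

1048576


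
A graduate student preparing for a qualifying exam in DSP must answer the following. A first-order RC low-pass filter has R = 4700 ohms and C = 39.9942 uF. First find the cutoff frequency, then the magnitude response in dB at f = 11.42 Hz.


Step 1 — cutoff frequency:
fc = 1 / (2*pi*R*C)
C = 39.9942 uF = 3.99942e-05 F
fc = 1 / (2*pi*4700*3.99942e-05)
   = 0.846692 Hz

Step 2 — magnitude at f = 11.42 Hz:
|H(f)| = 1 / sqrt(1 + (f/fc)^2)
f/fc = 11.42 / 0.846692 = 13.487785
|H| = 1 / sqrt(1 + 181.920344) = 0.0739382
|H|_dB = 20*log10(0.0739382) = -22.62 dB

fc = 0.846692 Hz; |H(11.42 Hz)| = -22.62 dB


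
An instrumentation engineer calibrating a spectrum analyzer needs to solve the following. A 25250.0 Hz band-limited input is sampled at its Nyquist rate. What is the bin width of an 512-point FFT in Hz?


Step 1 — Nyquist sampling rate:
fs = 2 * fmax = 2 * 25250.0 = 50500.0 Hz

Step 2 — DFT bin spacing:
df = fs / N = 50500.0 / 512 = 98.6328 Hz

98.6328 Hz


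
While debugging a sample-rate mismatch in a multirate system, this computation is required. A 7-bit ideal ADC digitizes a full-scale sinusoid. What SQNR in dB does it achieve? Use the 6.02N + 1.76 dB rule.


Theoretical SNR for a full-scale sinusoid:
SNR = 6.02 * N + 1.76
    = 6.02 * 7 + 1.76
    = 42.14 + 1.76
    = 43.9 dB

43.9 dB


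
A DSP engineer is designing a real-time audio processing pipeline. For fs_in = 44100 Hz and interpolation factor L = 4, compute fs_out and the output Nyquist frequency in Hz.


Step 1 — output sample rate after interpolation by L:
fs_out = L * fs_in = 4 * 44100 = 176400 Hz

Step 2 — Nyquist frequency of the output stream:
f_Nyq = fs_out / 2 = 176400 / 2 = 88200.0 Hz

fs_out = 176400 Hz; f_Nyquist = 88200.0 Hz


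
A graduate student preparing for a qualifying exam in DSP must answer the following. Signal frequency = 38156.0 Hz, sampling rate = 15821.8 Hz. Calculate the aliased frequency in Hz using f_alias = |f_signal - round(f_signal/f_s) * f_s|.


Compute the nearest integer multiple of fs to the signal:
n = round(38156.0 / 15821.8) = 2
f_alias = |38156.0 - 2 * 15821.8|
        = |38156.0 - 31643.6|
        = 6512.4 Hz

6512.4


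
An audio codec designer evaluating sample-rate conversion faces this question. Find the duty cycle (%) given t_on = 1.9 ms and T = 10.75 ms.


Duty cycle as a percentage:
DC = (t_on / T) * 100
   = (1.9 / 10.75) * 100
   = 0.176744 * 100
   = 17.67 %

17.67 %


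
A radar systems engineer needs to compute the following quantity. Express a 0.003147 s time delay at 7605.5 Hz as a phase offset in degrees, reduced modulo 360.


Phase shift from frequency and time delay:
phi = 360 * f * t_delay
    = 360 * 7605.5 * 0.003147
    = 8616.42 degrees
    mod 360 = 336.42 degrees

336.42 degrees


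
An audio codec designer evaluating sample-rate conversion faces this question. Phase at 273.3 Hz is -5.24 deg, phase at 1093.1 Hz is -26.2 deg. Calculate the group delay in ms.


Group delay from phase difference:
tau = -d(phi)/d(omega)
d(phi) = -20.96 deg = -0.365821 rad
d(omega) = 2*pi*(1093.1 - 273.3) = 5150.9553 rad/s
tau = -(-0.365821) / 5150.9553
    = 0.071 ms

0.071 ms


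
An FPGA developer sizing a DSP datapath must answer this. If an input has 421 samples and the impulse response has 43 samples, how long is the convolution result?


Linear convolution output length:
L = N + M - 1
  = 421 + 43 - 1
  = 463 samples

463


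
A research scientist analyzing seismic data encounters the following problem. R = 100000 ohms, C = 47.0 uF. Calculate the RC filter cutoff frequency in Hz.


Cutoff frequency of a first-order RC filter:
fc = 1 / (2 * pi * R * C)
C = 47.0 uF = 4.7e-05 F
fc = 1 / (2 * pi * 100000 * 4.7e-05)
   = 1 / 29.530970943744
   = 0.033863 Hz

0.033863 Hz


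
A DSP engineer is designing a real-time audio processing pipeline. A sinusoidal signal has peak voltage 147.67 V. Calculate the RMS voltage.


RMS voltage for a sinusoidal waveform:
V_rms = V_peak / sqrt(2)
      = 147.67 / 1.414214
      = 104.418 V

104.418 V


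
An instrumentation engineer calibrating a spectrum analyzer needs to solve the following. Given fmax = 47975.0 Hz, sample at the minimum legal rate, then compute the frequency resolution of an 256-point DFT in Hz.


Step 1 — Nyquist sampling rate:
fs = 2 * fmax = 2 * 47975.0 = 95950.0 Hz

Step 2 — DFT bin spacing:
df = fs / N = 95950.0 / 256 = 374.8047 Hz

374.8047 Hz


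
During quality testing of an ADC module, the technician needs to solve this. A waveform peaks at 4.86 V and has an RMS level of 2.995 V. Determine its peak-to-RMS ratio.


Crest factor is the ratio of peak to RMS:
CF = V_peak / V_rms
   = 4.86 / 2.995
   = 1.6227

1.6227


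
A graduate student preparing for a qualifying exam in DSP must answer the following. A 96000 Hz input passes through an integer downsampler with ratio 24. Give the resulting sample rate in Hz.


Decimation reduces the sample rate:
fs_out = fs_in / M
       = 96000 / 24
       = 4000.0 Hz

4000.0 Hz


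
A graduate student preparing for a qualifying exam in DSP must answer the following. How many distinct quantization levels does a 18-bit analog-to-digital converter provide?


Number of quantization levels = 2^N
= 2^18
= 262144

262144


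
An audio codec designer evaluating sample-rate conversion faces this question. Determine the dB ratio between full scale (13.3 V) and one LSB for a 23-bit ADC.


Dynamic range from full-scale to LSB:
V_min = V_max / 2^bits = 13.3 / 2^23
DR = 20 * log10(V_max / V_min)
   = 20 * log10(2^23)
   = 20 * 23 * log10(2)
   = 138.47 dB

138.47 dB


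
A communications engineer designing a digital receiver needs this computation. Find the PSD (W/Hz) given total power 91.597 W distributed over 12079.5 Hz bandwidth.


Power spectral density:
PSD = P / BW
    = 91.597 / 12079.5
    = 0.00758285 W/Hz

0.00758285 W/Hz


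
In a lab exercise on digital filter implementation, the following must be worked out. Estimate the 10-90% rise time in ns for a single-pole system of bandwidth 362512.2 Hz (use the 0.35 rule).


Rise time from bandwidth relationship:
tr = 0.35 / BW
   = 0.35 / 362512.2
   = 9.654847478e-07 s
   = 965.4847 ns

965.4847 ns


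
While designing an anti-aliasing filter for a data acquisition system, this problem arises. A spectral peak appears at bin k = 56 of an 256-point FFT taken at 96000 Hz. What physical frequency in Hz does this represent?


Frequency of DFT bin k:
f_k = k * fs / N
    = 56 * 96000 / 256
    = 5376000 / 256
    = 21000.0 Hz

21000.0 Hz


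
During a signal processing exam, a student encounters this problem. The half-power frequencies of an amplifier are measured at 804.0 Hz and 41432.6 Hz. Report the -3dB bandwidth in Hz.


Bandwidth is the difference of -3dB frequencies:
BW = f_high - f_low
   = 41432.6 - 804.0
   = 40628.6 Hz

40628.6 Hz


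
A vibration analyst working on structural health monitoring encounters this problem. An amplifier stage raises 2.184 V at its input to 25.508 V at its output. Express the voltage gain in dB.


Voltage gain in dB:
G = 20 * log10(Vout / Vin)
  = 20 * log10(25.508 / 2.184)
  = 20 * log10(11.679487)
  = 20 * 1.067424
  = 21.35 dB

21.35 dB


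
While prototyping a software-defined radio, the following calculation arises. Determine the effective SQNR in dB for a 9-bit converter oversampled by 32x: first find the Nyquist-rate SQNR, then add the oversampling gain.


Step 1 — baseline SQNR at Nyquist:
SQNR_base = 6.02*N + 1.76
          = 6.02*9 + 1.76
          = 55.94 dB

Step 2 — oversampling processing gain:
G = 10*log10(OSR) = 10*log10(32) = 15.05 dB

Step 3 — total:
SQNR_total = 55.94 + 15.05 = 70.99 dB

Base SQNR = 55.94 dB; oversampled SQNR = 70.99 dB


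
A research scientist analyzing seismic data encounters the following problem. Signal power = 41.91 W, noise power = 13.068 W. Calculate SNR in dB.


SNR in decibels:
SNR = 10 * log10(Ps / Pn)
    = 10 * log10(41.91 / 13.068)
    = 10 * log10(3.2071)
    = 10 * 0.5061
    = 5.06 dB

5.06 dB


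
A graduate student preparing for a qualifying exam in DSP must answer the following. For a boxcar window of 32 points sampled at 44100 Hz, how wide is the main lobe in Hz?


Main lobe width for a rectangular window:
Width = 2 * fs / N
      = 2 * 44100 / 32
      = 88200 / 32
      = 2756.25 Hz

2756.25 Hz


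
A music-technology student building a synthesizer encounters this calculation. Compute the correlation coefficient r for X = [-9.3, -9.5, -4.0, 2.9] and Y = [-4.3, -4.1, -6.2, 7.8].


Pearson correlation coefficient (population):
r = cov(X,Y) / (std(X) * std(Y))
Mean X = -4.975, Mean Y = -1.7
Cov(X,Y) = 23.1325
Std(X) = 5.053402, Std(Y) = 5.545719
r = 0.8254

0.8254


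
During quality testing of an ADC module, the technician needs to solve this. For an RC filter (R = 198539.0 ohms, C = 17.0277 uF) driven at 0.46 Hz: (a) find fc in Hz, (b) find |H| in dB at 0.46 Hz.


Step 1 — cutoff frequency:
fc = 1 / (2*pi*R*C)
C = 17.0277 uF = 1.70277e-05 F
fc = 1 / (2*pi*198539.0*1.70277e-05)
   = 0.047078 Hz

Step 2 — magnitude at f = 0.46 Hz:
|H(f)| = 1 / sqrt(1 + (f/fc)^2)
f/fc = 0.46 / 0.047078 = 9.771018
|H| = 1 / sqrt(1 + 95.472793) = 0.1018117
|H|_dB = 20*log10(0.1018117) = -19.84 dB

fc = 0.047078 Hz; |H(0.46 Hz)| = -19.84 dB


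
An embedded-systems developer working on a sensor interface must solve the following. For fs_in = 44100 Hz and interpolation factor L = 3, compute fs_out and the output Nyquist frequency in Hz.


Step 1 — output sample rate after interpolation by L:
fs_out = L * fs_in = 3 * 44100 = 132300 Hz

Step 2 — Nyquist frequency of the output stream:
f_Nyq = fs_out / 2 = 132300 / 2 = 66150.0 Hz

fs_out = 132300 Hz; f_Nyquist = 66150.0 Hz


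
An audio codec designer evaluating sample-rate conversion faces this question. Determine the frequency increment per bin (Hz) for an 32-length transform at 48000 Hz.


DFT frequency resolution:
df = fs / N
   = 48000 / 32
   = 1500.0 Hz

1500.0 Hz


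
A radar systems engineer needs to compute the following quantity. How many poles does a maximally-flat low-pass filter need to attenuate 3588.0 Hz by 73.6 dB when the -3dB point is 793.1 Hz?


Butterworth filter order formula:
n = log10(10^(A/10) - 1) / (2 * log10(f_stop/f_pass))
10^(73.6/10) - 1 = 22908675.5277
f_stop/f_pass = 3588.0 / 793.1 = 4.524
n = 5.6138 -> ceil = 6

6


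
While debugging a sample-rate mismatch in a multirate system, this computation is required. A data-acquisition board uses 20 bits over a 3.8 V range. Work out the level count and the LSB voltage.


Step 1 — number of quantization levels:
L = 2^N = 2^20 = 1048576

Step 2 — LSB step size:
delta = Vfs / L
      = 3.8 / 1048576
      = 3.62e-06 V

Levels = 1048576; step size = 3.62e-06 V


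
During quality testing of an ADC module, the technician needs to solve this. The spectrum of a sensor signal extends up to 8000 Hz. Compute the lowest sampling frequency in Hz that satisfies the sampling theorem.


The Nyquist rate is twice the maximum frequency component.
fs_min = 2 * fmax
      = 2 * 8000
      = 16000 Hz

16000


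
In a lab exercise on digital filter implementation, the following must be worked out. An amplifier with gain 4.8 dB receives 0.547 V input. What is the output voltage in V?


Output voltage from dB gain:
V_out = V_in * 10^(gain_dB / 20)
      = 0.547 * 10^(4.8 / 20)
      = 0.547 * 1.737801
      = 0.9506 V

0.9506 V


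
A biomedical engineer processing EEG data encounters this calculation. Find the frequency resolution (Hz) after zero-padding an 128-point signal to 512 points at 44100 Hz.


Frequency resolution after zero-padding:
N_padded = 128 * 4 = 512
df = fs / N_padded
   = 44100 / 512
   = 86.1328 Hz

86.1328 Hz


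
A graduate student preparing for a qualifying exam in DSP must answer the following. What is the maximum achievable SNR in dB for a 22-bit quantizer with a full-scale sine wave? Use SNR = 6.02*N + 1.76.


Theoretical SNR for a full-scale sinusoid:
SNR = 6.02 * N + 1.76
    = 6.02 * 22 + 1.76
    = 132.44 + 1.76
    = 134.2 dB

134.2 dB


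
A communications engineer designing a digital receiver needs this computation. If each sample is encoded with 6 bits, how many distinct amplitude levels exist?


Number of quantization levels = 2^N
= 2^6
= 64

64


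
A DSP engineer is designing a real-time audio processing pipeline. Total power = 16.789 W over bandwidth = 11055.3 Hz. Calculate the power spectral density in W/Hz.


Power spectral density:
PSD = P / BW
    = 16.789 / 11055.3
    = 0.00151864 W/Hz

0.00151864 W/Hz


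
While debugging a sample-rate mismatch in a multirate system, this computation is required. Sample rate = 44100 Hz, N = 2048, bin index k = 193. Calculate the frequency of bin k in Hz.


Frequency of DFT bin k:
f_k = k * fs / N
    = 193 * 44100 / 2048
    = 8511300 / 2048
    = 4155.908 Hz

4155.908 Hz


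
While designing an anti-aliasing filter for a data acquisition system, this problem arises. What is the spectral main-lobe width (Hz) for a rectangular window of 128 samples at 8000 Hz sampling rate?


Main lobe width for a rectangular window:
Width = 2 * fs / N
      = 2 * 8000 / 128
      = 16000 / 128
      = 125.0 Hz

125.0 Hz


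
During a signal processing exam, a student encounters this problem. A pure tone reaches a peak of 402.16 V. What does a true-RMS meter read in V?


RMS voltage for a sinusoidal waveform:
V_rms = V_peak / sqrt(2)
      = 402.16 / 1.414214
      = 284.37 V

284.37 V


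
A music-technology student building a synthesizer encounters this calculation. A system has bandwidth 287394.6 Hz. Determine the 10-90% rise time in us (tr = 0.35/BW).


Rise time from bandwidth relationship:
tr = 0.35 / BW
   = 0.35 / 287394.6
   = 1.217837774e-06 s
   = 1.2178 us

1.2178 us


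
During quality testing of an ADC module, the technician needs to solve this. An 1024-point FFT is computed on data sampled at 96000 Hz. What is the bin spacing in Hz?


DFT frequency resolution:
df = fs / N
   = 96000 / 1024
   = 93.75 Hz

93.75 Hz


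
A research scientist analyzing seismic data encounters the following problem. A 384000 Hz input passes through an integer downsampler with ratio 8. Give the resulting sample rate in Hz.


Decimation reduces the sample rate:
fs_out = fs_in / M
       = 384000 / 8
       = 48000.0 Hz

48000.0 Hz


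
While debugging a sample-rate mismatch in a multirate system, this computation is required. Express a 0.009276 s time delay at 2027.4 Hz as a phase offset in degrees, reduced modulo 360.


Phase shift from frequency and time delay:
phi = 360 * f * t_delay
    = 360 * 2027.4 * 0.009276
    = 6770.22 degrees
    mod 360 = 290.22 degrees

290.22 degrees


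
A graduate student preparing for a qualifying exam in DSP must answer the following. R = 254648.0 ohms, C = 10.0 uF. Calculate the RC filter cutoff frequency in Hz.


Cutoff frequency of a first-order RC filter:
fc = 1 / (2 * pi * R * C)
C = 10.0 uF = 1e-05 F
fc = 1 / (2 * pi * 254648.0 * 1e-05)
   = 1 / 16.000005721027
   = 0.0625 Hz

0.0625 Hz


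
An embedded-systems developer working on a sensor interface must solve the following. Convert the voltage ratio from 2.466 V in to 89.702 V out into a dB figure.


Voltage gain in dB:
G = 20 * log10(Vout / Vin)
  = 20 * log10(89.702 / 2.466)
  = 20 * log10(36.375507)
  = 20 * 1.560809
  = 31.22 dB

31.22 dB


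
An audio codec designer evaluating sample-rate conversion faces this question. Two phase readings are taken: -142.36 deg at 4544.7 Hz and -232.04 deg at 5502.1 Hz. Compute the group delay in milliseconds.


Group delay from phase difference:
tau = -d(phi)/d(omega)
d(phi) = -89.68 deg = -1.565211 rad
d(omega) = 2*pi*(5502.1 - 4544.7) = 6015.5216 rad/s
tau = -(-1.565211) / 6015.5216
    = 0.2602 ms

0.2602 ms


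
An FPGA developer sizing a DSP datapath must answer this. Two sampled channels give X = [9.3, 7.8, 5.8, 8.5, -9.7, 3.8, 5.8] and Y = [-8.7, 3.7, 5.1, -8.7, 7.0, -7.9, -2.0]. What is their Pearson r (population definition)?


Pearson correlation coefficient (population):
r = cov(X,Y) / (std(X) * std(Y))
Mean X = 4.4714, Mean Y = -1.6429
Cov(X,Y) = -22.074082
Std(X) = 6.040746, Std(Y) = 6.409782
r = -0.5701

-0.5701


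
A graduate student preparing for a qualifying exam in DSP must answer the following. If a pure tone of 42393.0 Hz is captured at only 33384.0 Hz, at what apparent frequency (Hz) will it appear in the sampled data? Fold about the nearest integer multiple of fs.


Compute the nearest integer multiple of fs to the signal:
n = round(42393.0 / 33384.0) = 1
f_alias = |42393.0 - 1 * 33384.0|
        = |42393.0 - 33384.0|
        = 9009.0 Hz

9009.0


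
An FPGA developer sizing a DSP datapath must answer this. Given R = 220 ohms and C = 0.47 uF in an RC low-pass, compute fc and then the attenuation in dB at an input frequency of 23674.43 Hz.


Step 1 — cutoff frequency:
fc = 1 / (2*pi*R*C)
C = 0.47 uF = 4.7e-07 F
fc = 1 / (2*pi*220*4.7e-07)
   = 1539.216 Hz

Step 2 — magnitude at f = 23674.43 Hz:
|H(f)| = 1 / sqrt(1 + (f/fc)^2)
f/fc = 23674.43 / 1539.216 = 15.380837
|H| = 1 / sqrt(1 + 236.570147) = 0.064879
|H|_dB = 20*log10(0.064879) = -23.76 dB

fc = 1539.216 Hz; |H(23674.43 Hz)| = -23.76 dB


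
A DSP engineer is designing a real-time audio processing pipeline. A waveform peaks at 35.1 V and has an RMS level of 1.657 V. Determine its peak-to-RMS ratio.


Crest factor is the ratio of peak to RMS:
CF = V_peak / V_rms
   = 35.1 / 1.657
   = 21.1829

21.1829


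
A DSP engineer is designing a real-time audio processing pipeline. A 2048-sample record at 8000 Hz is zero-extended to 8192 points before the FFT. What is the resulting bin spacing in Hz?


Frequency resolution after zero-padding:
N_padded = 2048 * 4 = 8192
df = fs / N_padded
   = 8000 / 8192
   = 0.9766 Hz

0.9766 Hz


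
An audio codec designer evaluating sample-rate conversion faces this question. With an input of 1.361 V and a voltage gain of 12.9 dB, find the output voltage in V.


Output voltage from dB gain:
V_out = V_in * 10^(gain_dB / 20)
      = 1.361 * 10^(12.9 / 20)
      = 1.361 * 4.415704
      = 6.0098 V

6.0098 V


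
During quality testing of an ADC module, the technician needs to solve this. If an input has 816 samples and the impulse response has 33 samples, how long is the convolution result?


Linear convolution output length:
L = N + M - 1
  = 816 + 33 - 1
  = 848 samples

848


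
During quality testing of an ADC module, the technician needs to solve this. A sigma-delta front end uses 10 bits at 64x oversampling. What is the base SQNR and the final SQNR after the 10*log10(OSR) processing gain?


Step 1 — baseline SQNR at Nyquist:
SQNR_base = 6.02*N + 1.76
          = 6.02*10 + 1.76
          = 61.96 dB

Step 2 — oversampling processing gain:
G = 10*log10(OSR) = 10*log10(64) = 18.06 dB

Step 3 — total:
SQNR_total = 61.96 + 18.06 = 80.02 dB

Base SQNR = 61.96 dB; oversampled SQNR = 80.02 dB


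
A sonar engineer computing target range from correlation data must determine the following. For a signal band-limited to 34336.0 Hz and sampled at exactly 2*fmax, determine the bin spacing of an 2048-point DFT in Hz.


Step 1 — Nyquist sampling rate:
fs = 2 * fmax = 2 * 34336.0 = 68672.0 Hz

Step 2 — DFT bin spacing:
df = fs / N = 68672.0 / 2048 = 33.5312 Hz

33.5312 Hz


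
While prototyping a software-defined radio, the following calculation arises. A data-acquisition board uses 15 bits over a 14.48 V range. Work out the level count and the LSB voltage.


Step 1 — number of quantization levels:
L = 2^N = 2^15 = 32768

Step 2 — LSB step size:
delta = Vfs / L
      = 14.48 / 32768
      = 0.00044189 V

Levels = 32768; step size = 0.00044189 V


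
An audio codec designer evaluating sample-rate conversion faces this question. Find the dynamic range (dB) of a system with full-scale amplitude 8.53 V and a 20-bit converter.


Dynamic range from full-scale to LSB:
V_min = V_max / 2^bits = 8.53 / 2^20
DR = 20 * log10(V_max / V_min)
   = 20 * log10(2^20)
   = 20 * 20 * log10(2)
   = 120.41 dB

120.41 dB


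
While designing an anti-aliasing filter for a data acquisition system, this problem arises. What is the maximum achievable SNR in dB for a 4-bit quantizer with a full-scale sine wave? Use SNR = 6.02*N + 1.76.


Theoretical SNR for a full-scale sinusoid:
SNR = 6.02 * N + 1.76
    = 6.02 * 4 + 1.76
    = 24.08 + 1.76
    = 25.84 dB

25.84 dB


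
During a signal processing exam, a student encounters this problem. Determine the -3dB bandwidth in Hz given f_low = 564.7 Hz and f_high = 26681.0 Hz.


Bandwidth is the difference of -3dB frequencies:
BW = f_high - f_low
   = 26681.0 - 564.7
   = 26116.3 Hz

26116.3 Hz


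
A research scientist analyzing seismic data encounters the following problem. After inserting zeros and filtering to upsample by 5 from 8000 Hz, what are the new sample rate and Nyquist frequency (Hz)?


Step 1 — output sample rate after interpolation by L:
fs_out = L * fs_in = 5 * 8000 = 40000 Hz

Step 2 — Nyquist frequency of the output stream:
f_Nyq = fs_out / 2 = 40000 / 2 = 20000.0 Hz

fs_out = 40000 Hz; f_Nyquist = 20000.0 Hz


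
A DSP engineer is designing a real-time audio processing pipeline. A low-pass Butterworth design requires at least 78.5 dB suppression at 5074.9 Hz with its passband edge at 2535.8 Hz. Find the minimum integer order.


Butterworth filter order formula:
n = log10(10^(A/10) - 1) / (2 * log10(f_stop/f_pass))
10^(78.5/10) - 1 = 70794577.4384
f_stop/f_pass = 5074.9 / 2535.8 = 2.0013
n = 13.0263 -> ceil = 14

14


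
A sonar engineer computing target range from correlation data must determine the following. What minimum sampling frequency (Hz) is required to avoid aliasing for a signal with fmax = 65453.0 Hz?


The Nyquist rate is twice the maximum frequency component.
fs_min = 2 * fmax
      = 2 * 65453.0
      = 130906.0 Hz

130906.0


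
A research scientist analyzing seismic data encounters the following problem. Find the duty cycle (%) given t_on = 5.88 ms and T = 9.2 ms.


Duty cycle as a percentage:
DC = (t_on / T) * 100
   = (5.88 / 9.2) * 100
   = 0.63913 * 100
   = 63.91 %

63.91 %


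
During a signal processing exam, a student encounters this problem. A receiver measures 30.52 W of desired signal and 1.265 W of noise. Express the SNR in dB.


SNR in decibels:
SNR = 10 * log10(Ps / Pn)
    = 10 * log10(30.52 / 1.265)
    = 10 * log10(24.1265)
    = 10 * 1.3825
    = 13.82 dB

13.82 dB


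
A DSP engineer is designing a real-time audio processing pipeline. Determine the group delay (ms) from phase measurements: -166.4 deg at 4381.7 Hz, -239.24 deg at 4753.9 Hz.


Group delay from phase difference:
tau = -d(phi)/d(omega)
d(phi) = -72.84 deg = -1.271298 rad
d(omega) = 2*pi*(4753.9 - 4381.7) = 2338.6016 rad/s
tau = -(-1.271298) / 2338.6016
    = 0.5436 ms

0.5436 ms


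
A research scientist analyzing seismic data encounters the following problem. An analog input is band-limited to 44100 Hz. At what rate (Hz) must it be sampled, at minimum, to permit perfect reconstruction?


The Nyquist rate is twice the maximum frequency component.
fs_min = 2 * fmax
      = 2 * 44100
      = 88200 Hz

88200
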